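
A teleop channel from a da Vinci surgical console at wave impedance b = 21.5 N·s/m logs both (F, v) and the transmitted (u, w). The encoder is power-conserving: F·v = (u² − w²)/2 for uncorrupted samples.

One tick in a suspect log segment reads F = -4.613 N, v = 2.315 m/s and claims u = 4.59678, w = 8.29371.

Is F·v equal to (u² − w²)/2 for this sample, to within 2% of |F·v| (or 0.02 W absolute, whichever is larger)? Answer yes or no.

no

F·v = (-4.613)×2.315 = -10.6791 W.
(u² − w²)/2 = (21.1304 − 68.7856)/2 = -23.8276 W.
|Δ| = 13.1485;  2% of max(1, |F·v|) = 0.2136.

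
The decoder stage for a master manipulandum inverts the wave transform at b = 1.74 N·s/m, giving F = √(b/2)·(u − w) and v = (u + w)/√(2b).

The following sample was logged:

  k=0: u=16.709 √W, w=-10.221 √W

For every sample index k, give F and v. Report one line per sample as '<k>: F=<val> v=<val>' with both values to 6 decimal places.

k=0: u−w=26.930000, u+w=6.488000; √(b/2)=0.932738, √(2b)=1.865476; F=0.932738×26.93=25.118632, v=6.488000/1.865476=3.477933

0: F=25.118632 v=3.477933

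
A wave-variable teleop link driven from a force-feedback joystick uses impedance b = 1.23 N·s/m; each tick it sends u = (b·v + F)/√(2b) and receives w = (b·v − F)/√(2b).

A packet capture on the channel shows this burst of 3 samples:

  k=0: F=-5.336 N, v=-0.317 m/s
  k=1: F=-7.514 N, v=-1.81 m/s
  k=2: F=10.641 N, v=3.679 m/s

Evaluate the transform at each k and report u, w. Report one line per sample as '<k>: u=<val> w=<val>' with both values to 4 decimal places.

k=0: b·v=1.23×(-0.317)=-0.3899; √(2b)=1.5684; u=(-0.3899+(-5.336))/1.5684=-3.6507, w=(-0.3899−(-5.336))/1.5684=3.1535
k=1: b·v=1.23×(-1.81)=-2.2263; √(2b)=1.5684; u=(-2.2263+(-7.514))/1.5684=-6.2102, w=(-2.2263−(-7.514))/1.5684=3.3713
k=2: b·v=1.23×3.679=4.5252; √(2b)=1.5684; u=(4.5252+10.641)/1.5684=9.6696, w=(4.5252−10.641)/1.5684=-3.8993

0: u=-3.6507 w=3.1535
1: u=-6.2102 w=3.3713
2: u=9.6696 w=-3.8993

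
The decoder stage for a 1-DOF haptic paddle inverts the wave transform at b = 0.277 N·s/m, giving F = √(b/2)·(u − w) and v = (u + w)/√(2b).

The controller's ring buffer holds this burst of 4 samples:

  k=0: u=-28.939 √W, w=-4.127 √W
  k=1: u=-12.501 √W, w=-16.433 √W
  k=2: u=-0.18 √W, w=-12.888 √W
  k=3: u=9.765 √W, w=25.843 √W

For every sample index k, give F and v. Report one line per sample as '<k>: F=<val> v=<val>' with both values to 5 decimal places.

0: F=-9.23393 v=-44.42493
1: F=1.46332 v=-38.87350
2: F=4.72936 v=-17.55716
3: F=-5.98352 v=47.84017

k=0: u−w=-24.81200, u+w=-33.06600; √(b/2)=0.37216, √(2b)=0.74431; F=0.37216×(-24.812)=-9.23393, v=-33.06600/0.74431=-44.42493
k=1: u−w=3.93200, u+w=-28.93400; √(b/2)=0.37216, √(2b)=0.74431; F=0.37216×3.932=1.46332, v=-28.93400/0.74431=-38.87350
k=2: u−w=12.70800, u+w=-13.06800; √(b/2)=0.37216, √(2b)=0.74431; F=0.37216×12.708=4.72936, v=-13.06800/0.74431=-17.55716
k=3: u−w=-16.07800, u+w=35.60800; √(b/2)=0.37216, √(2b)=0.74431; F=0.37216×(-16.078)=-5.98352, v=35.60800/0.74431=47.84017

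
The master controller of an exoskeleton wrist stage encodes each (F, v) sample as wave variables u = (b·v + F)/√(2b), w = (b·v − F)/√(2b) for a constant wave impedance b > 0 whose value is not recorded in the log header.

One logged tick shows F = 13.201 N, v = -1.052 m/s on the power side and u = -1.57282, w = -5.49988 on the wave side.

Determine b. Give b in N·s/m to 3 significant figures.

u + w = -7.0727;  u + w = √(2b)·v, so √(2b) = -7.0727/(-1.052) = 6.7231.
b = (√(2b))²/2 = 45.2001/2 = 22.6000.
(Check via u − w = 2F/√(2b): u − w = 3.9271, 2F/√(2b) = 3.9271.)

b = 22.6 N·s/m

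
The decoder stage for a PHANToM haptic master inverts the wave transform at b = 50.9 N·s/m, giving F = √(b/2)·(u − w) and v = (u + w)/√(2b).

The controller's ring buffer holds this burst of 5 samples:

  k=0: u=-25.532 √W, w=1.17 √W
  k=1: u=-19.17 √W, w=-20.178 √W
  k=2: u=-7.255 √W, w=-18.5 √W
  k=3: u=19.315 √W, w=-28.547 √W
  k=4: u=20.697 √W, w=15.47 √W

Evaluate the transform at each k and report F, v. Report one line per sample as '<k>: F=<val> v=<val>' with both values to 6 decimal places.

k=0: u−w=-26.702000, u+w=-24.362000; √(b/2)=5.044799, √(2b)=10.089599; F=5.044799×(-26.702)=-134.706231, v=-24.362000/10.089599=-2.414566
k=1: u−w=1.008000, u+w=-39.348000; √(b/2)=5.044799, √(2b)=10.089599; F=5.044799×1.008=5.085158, v=-39.348000/10.089599=-3.899858
k=2: u−w=11.245000, u+w=-25.755000; √(b/2)=5.044799, √(2b)=10.089599; F=5.044799×11.245=56.728768, v=-25.755000/10.089599=-2.552629
k=3: u−w=47.862000, u+w=-9.232000; √(b/2)=5.044799, √(2b)=10.089599; F=5.044799×47.862=241.454184, v=-9.232000/10.089599=-0.915002
k=4: u−w=5.227000, u+w=36.167000; √(b/2)=5.044799, √(2b)=10.089599; F=5.044799×5.227=26.369166, v=36.167000/10.089599=3.584583

0: F=-134.706231 v=-2.414566
1: F=5.085158 v=-3.899858
2: F=56.728768 v=-2.552629
3: F=241.454184 v=-0.915002
4: F=26.369166 v=3.584583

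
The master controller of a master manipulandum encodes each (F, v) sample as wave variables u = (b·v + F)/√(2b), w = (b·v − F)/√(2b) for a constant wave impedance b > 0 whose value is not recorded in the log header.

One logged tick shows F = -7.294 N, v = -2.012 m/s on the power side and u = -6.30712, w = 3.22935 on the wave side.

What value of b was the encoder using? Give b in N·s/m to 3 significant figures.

b = 1.17 N·s/m

u + w = -3.07777;  u + w = √(2b)·v, so √(2b) = -3.07777/(-2.012) = 1.52971.
b = (√(2b))²/2 = 2.34000/2 = 1.17000.
(Check via u − w = 2F/√(2b): u − w = -9.53647, 2F/√(2b) = -9.53647.)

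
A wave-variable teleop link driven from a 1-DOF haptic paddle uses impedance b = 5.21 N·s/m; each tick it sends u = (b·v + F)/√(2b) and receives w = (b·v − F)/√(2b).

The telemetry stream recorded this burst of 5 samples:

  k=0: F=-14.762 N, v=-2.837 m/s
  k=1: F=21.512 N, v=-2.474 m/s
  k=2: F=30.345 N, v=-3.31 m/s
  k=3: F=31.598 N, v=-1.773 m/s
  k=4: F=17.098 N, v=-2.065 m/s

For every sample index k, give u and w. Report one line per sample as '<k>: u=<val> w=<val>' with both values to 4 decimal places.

k=0: b·v=5.21×(-2.837)=-14.7808; √(2b)=3.2280; u=(-14.7808+(-14.762))/3.2280=-9.1520, w=(-14.7808−(-14.762))/3.2280=-0.0058
k=1: b·v=5.21×(-2.474)=-12.8895; √(2b)=3.2280; u=(-12.8895+21.512)/3.2280=2.6711, w=(-12.8895−21.512)/3.2280=-10.6572
k=2: b·v=5.21×(-3.31)=-17.2451; √(2b)=3.2280; u=(-17.2451+30.345)/3.2280=4.0582, w=(-17.2451−30.345)/3.2280=-14.7429
k=3: b·v=5.21×(-1.773)=-9.2373; √(2b)=3.2280; u=(-9.2373+31.598)/3.2280=6.9271, w=(-9.2373−31.598)/3.2280=-12.6503
k=4: b·v=5.21×(-2.065)=-10.7586; √(2b)=3.2280; u=(-10.7586+17.098)/3.2280=1.9639, w=(-10.7586−17.098)/3.2280=-8.6297

0: u=-9.1520 w=-0.0058
1: u=2.6711 w=-10.6572
2: u=4.0582 w=-14.7429
3: u=6.9271 w=-12.6503
4: u=1.9639 w=-8.6297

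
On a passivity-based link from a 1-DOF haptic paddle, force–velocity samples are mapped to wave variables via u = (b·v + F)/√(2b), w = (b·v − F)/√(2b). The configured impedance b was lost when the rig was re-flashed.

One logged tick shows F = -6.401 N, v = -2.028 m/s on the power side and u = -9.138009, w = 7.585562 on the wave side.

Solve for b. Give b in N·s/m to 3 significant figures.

b = 0.293 N·s/m

u + w = -1.552447;  u + w = √(2b)·v, so √(2b) = -1.552447/(-2.028) = 0.765506.
b = (√(2b))²/2 = 0.586000/2 = 0.293000.
(Check via u − w = 2F/√(2b): u − w = -16.723571, 2F/√(2b) = -16.723570.)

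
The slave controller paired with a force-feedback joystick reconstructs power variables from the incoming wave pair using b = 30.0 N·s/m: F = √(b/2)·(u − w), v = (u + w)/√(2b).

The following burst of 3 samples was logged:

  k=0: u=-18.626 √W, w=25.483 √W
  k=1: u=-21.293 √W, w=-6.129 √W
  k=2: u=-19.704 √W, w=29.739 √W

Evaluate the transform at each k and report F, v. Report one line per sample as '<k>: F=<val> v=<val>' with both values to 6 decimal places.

0: F=-170.833422 v=0.885235
1: F=-58.729919 v=-3.540165
2: F=-191.491916 v=1.295513

k=0: u−w=-44.109000, u+w=6.857000; √(b/2)=3.872983, √(2b)=7.745967; F=3.872983×(-44.109)=-170.833422, v=6.857000/7.745967=0.885235
k=1: u−w=-15.164000, u+w=-27.422000; √(b/2)=3.872983, √(2b)=7.745967; F=3.872983×(-15.164)=-58.729919, v=-27.422000/7.745967=-3.540165
k=2: u−w=-49.443000, u+w=10.035000; √(b/2)=3.872983, √(2b)=7.745967; F=3.872983×(-49.443)=-191.491916, v=10.035000/7.745967=1.295513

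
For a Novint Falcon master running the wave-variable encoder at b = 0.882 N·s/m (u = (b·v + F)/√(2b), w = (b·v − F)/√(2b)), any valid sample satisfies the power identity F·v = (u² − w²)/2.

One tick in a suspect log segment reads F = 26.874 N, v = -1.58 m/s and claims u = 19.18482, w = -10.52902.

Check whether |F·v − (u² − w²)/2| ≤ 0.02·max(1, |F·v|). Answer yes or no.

no

F·v = 26.874×(-1.58) = -42.46092 W.
(u² − w²)/2 = (368.05732 − 110.86026)/2 = 128.59853 W.
|Δ| = 171.05945;  2% of max(1, |F·v|) = 0.84922.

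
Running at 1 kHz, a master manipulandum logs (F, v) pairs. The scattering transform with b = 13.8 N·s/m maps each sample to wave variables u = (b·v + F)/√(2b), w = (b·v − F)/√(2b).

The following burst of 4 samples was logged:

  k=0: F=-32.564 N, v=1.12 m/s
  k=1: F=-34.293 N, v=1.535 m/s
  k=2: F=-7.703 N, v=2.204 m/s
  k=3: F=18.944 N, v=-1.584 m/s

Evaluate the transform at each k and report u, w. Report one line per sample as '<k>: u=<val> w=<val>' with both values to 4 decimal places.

0: u=-3.2565 w=9.1405
1: u=-2.4954 w=10.5597
2: u=4.3232 w=7.2557
3: u=-0.5549 w=-7.7668

k=0: b·v=13.8×1.12=15.4560; √(2b)=5.2536; u=(15.4560+(-32.564))/5.2536=-3.2565, w=(15.4560−(-32.564))/5.2536=9.1405
k=1: b·v=13.8×1.535=21.1830; √(2b)=5.2536; u=(21.1830+(-34.293))/5.2536=-2.4954, w=(21.1830−(-34.293))/5.2536=10.5597
k=2: b·v=13.8×2.204=30.4152; √(2b)=5.2536; u=(30.4152+(-7.703))/5.2536=4.3232, w=(30.4152−(-7.703))/5.2536=7.2557
k=3: b·v=13.8×(-1.584)=-21.8592; √(2b)=5.2536; u=(-21.8592+18.944)/5.2536=-0.5549, w=(-21.8592−18.944)/5.2536=-7.7668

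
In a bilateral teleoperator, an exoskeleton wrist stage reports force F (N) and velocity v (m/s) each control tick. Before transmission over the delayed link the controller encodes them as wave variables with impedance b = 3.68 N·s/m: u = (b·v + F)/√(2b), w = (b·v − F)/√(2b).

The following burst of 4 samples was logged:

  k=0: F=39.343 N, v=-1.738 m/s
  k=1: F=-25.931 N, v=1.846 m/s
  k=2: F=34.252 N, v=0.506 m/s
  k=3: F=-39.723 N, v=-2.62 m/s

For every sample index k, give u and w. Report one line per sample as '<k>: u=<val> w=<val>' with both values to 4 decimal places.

0: u=12.1445 w=-16.8596
1: u=-7.0543 w=12.0623
2: u=13.3118 w=-11.9391
3: u=-18.1960 w=11.0882

k=0: b·v=3.68×(-1.738)=-6.3958; √(2b)=2.7129; u=(-6.3958+39.343)/2.7129=12.1445, w=(-6.3958−39.343)/2.7129=-16.8596
k=1: b·v=3.68×1.846=6.7933; √(2b)=2.7129; u=(6.7933+(-25.931))/2.7129=-7.0543, w=(6.7933−(-25.931))/2.7129=12.0623
k=2: b·v=3.68×0.506=1.8621; √(2b)=2.7129; u=(1.8621+34.252)/2.7129=13.3118, w=(1.8621−34.252)/2.7129=-11.9391
k=3: b·v=3.68×(-2.62)=-9.6416; √(2b)=2.7129; u=(-9.6416+(-39.723))/2.7129=-18.1960, w=(-9.6416−(-39.723))/2.7129=11.0882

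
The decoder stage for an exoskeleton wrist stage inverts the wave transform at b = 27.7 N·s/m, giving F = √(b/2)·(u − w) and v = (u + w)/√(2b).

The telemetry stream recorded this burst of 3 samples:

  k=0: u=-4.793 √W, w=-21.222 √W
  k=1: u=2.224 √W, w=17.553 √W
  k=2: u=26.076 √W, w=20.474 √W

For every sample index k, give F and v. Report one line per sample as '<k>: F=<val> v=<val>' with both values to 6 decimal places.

0: F=61.141490 v=-3.495175
1: F=-57.047775 v=2.657086
2: F=20.848172 v=6.254100

k=0: u−w=16.429000, u+w=-26.015000; √(b/2)=3.721559, √(2b)=7.443118; F=3.721559×16.429=61.141490, v=-26.015000/7.443118=-3.495175
k=1: u−w=-15.329000, u+w=19.777000; √(b/2)=3.721559, √(2b)=7.443118; F=3.721559×(-15.329)=-57.047775, v=19.777000/7.443118=2.657086
k=2: u−w=5.602000, u+w=46.550000; √(b/2)=3.721559, √(2b)=7.443118; F=3.721559×5.602=20.848172, v=46.550000/7.443118=6.254100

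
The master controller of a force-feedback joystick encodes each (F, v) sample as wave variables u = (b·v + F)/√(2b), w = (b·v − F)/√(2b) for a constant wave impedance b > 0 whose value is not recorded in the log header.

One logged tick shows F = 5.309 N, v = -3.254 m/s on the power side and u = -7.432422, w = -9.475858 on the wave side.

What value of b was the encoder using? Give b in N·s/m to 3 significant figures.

b = 13.5 N·s/m

u + w = -16.908280;  u + w = √(2b)·v, so √(2b) = -16.908280/(-3.254) = 5.196152.
b = (√(2b))²/2 = 27.000000/2 = 13.500000.
(Check via u − w = 2F/√(2b): u − w = 2.043436, 2F/√(2b) = 2.043435.)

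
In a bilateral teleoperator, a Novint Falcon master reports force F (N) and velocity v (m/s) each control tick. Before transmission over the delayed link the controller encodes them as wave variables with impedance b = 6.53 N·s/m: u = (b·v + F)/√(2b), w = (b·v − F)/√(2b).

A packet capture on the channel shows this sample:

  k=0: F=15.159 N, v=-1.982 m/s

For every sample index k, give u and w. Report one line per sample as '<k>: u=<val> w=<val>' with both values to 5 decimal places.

k=0: b·v=6.53×(-1.982)=-12.94246; √(2b)=3.61386; u=(-12.94246+15.159)/3.61386=0.61334, w=(-12.94246−15.159)/3.61386=-7.77602

0: u=0.61334 w=-7.77602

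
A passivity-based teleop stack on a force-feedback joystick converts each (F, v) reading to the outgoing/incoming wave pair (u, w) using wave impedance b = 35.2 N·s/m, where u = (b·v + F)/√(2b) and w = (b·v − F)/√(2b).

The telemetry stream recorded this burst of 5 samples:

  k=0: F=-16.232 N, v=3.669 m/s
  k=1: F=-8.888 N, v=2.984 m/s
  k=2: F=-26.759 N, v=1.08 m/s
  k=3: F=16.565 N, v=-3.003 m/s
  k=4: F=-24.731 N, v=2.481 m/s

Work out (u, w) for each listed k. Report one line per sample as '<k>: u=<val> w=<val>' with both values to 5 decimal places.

k=0: b·v=35.2×3.669=129.14880; √(2b)=8.39047; u=(129.14880+(-16.232))/8.39047=13.45774, w=(129.14880−(-16.232))/8.39047=17.32689
k=1: b·v=35.2×2.984=105.03680; √(2b)=8.39047; u=(105.03680+(-8.888))/8.39047=11.45929, w=(105.03680−(-8.888))/8.39047=13.57788
k=2: b·v=35.2×1.08=38.01600; √(2b)=8.39047; u=(38.01600+(-26.759))/8.39047=1.34164, w=(38.01600−(-26.759))/8.39047=7.72007
k=3: b·v=35.2×(-3.003)=-105.70560; √(2b)=8.39047; u=(-105.70560+16.565)/8.39047=-10.62403, w=(-105.70560−16.565)/8.39047=-14.57256
k=4: b·v=35.2×2.481=87.33120; √(2b)=8.39047; u=(87.33120+(-24.731))/8.39047=7.46087, w=(87.33120−(-24.731))/8.39047=13.35589

0: u=13.45774 w=17.32689
1: u=11.45929 w=13.57788
2: u=1.34164 w=7.72007
3: u=-10.62403 w=-14.57256
4: u=7.46087 w=13.35589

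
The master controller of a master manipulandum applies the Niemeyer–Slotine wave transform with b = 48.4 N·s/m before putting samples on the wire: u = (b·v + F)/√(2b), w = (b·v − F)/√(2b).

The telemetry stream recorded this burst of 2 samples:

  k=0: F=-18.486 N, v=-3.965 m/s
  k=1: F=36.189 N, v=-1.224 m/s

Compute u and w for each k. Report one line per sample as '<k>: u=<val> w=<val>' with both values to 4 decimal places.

k=0: b·v=48.4×(-3.965)=-191.9060; √(2b)=9.8387; u=(-191.9060+(-18.486))/9.8387=-21.3841, w=(-191.9060−(-18.486))/9.8387=-17.6263
k=1: b·v=48.4×(-1.224)=-59.2416; √(2b)=9.8387; u=(-59.2416+36.189)/9.8387=-2.3431, w=(-59.2416−36.189)/9.8387=-9.6995

0: u=-21.3841 w=-17.6263
1: u=-2.3431 w=-9.6995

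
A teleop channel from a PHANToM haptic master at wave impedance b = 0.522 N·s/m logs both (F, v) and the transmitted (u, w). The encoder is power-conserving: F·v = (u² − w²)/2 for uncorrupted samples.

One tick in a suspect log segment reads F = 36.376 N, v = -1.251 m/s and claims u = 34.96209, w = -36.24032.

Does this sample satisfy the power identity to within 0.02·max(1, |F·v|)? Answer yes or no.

yes

F·v = 36.376×(-1.251) = -45.5064 W.
(u² − w²)/2 = (1222.3477 − 1313.3608)/2 = -45.5065 W.
|Δ| = 0.0002;  2% of max(1, |F·v|) = 0.9101.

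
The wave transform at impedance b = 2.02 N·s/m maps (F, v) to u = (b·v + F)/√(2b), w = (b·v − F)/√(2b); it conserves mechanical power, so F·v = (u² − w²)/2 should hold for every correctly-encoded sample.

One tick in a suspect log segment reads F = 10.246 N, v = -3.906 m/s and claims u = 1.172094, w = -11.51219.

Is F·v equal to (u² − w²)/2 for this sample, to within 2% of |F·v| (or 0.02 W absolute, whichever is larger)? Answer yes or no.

F·v = 10.246×(-3.906) = -40.020876 W.
(u² − w²)/2 = (1.373804 − 132.530519)/2 = -65.578357 W.
|Δ| = 25.557481;  2% of max(1, |F·v|) = 0.800418.

no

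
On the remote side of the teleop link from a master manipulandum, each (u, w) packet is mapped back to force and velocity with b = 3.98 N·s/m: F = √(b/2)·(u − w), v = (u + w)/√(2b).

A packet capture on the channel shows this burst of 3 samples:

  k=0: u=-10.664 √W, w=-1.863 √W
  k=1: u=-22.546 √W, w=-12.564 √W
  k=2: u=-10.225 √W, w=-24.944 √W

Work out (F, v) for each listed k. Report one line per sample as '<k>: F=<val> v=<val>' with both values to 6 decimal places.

0: F=-12.415338 v=-4.440077
1: F=-14.081344 v=-12.444410
2: F=20.763705 v=-12.465322

k=0: u−w=-8.801000, u+w=-12.527000; √(b/2)=1.410674, √(2b)=2.821347; F=1.410674×(-8.801)=-12.415338, v=-12.527000/2.821347=-4.440077
k=1: u−w=-9.982000, u+w=-35.110000; √(b/2)=1.410674, √(2b)=2.821347; F=1.410674×(-9.982)=-14.081344, v=-35.110000/2.821347=-12.444410
k=2: u−w=14.719000, u+w=-35.169000; √(b/2)=1.410674, √(2b)=2.821347; F=1.410674×14.719=20.763705, v=-35.169000/2.821347=-12.465322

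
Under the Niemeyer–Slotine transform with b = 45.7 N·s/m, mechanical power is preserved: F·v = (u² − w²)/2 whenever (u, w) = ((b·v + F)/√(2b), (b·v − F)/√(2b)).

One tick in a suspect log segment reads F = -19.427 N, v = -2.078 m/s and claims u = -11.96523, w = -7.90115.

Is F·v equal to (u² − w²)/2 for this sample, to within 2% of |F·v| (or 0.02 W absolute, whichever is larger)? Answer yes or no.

yes

F·v = (-19.427)×(-2.078) = 40.3693 W.
(u² − w²)/2 = (143.1667 − 62.4282)/2 = 40.3693 W.
|Δ| = 0.0000;  2% of max(1, |F·v|) = 0.8074.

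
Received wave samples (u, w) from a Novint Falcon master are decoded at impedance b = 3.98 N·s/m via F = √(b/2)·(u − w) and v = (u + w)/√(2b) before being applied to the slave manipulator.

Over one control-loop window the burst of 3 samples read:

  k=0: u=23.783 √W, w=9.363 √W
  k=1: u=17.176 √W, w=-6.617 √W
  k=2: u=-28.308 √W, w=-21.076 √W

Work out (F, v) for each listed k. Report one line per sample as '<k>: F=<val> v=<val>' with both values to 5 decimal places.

0: F=20.34191 v=11.74829
1: F=33.56416 v=3.74254
2: F=-10.20199 v=-17.50369

k=0: u−w=14.42000, u+w=33.14600; √(b/2)=1.41067, √(2b)=2.82135; F=1.41067×14.42=20.34191, v=33.14600/2.82135=11.74829
k=1: u−w=23.79300, u+w=10.55900; √(b/2)=1.41067, √(2b)=2.82135; F=1.41067×23.793=33.56416, v=10.55900/2.82135=3.74254
k=2: u−w=-7.23200, u+w=-49.38400; √(b/2)=1.41067, √(2b)=2.82135; F=1.41067×(-7.232)=-10.20199, v=-49.38400/2.82135=-17.50369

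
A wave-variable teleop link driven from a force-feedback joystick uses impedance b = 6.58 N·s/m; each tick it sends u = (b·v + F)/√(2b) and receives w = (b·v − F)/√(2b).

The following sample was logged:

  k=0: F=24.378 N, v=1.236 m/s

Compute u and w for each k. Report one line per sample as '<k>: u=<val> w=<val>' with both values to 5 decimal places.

0: u=8.96191 w=-4.47811

k=0: b·v=6.58×1.236=8.13288; √(2b)=3.62767; u=(8.13288+24.378)/3.62767=8.96191, w=(8.13288−24.378)/3.62767=-4.47811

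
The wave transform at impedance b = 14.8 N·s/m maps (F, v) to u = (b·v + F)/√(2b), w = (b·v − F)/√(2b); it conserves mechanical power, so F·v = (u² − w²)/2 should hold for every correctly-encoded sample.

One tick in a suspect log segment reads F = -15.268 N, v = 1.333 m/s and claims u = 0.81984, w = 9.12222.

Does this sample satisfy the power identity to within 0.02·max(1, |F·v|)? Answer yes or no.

no

F·v = (-15.268)×1.333 = -20.3522 W.
(u² − w²)/2 = (0.6721 − 83.2149)/2 = -41.2714 W.
|Δ| = 20.9191;  2% of max(1, |F·v|) = 0.4070.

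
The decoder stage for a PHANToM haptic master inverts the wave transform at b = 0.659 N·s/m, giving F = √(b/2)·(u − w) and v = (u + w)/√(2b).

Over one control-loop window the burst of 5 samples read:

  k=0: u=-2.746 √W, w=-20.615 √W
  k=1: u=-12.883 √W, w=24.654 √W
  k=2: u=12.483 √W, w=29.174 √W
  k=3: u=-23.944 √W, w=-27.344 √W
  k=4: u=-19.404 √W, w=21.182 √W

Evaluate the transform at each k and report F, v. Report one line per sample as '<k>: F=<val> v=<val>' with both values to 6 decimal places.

k=0: u−w=17.869000, u+w=-23.361000; √(b/2)=0.574021, √(2b)=1.148042; F=0.574021×17.869=10.257180, v=-23.361000/1.148042=-20.348562
k=1: u−w=-37.537000, u+w=11.771000; √(b/2)=0.574021, √(2b)=1.148042; F=0.574021×(-37.537)=-21.547023, v=11.771000/1.148042=10.253111
k=2: u−w=-16.691000, u+w=41.657000; √(b/2)=0.574021, √(2b)=1.148042; F=0.574021×(-16.691)=-9.580983, v=41.657000/1.148042=36.285264
k=3: u−w=3.400000, u+w=-51.288000; √(b/2)=0.574021, √(2b)=1.148042; F=0.574021×3.4=1.951671, v=-51.288000/1.148042=-44.674331
k=4: u−w=-40.586000, u+w=1.778000; √(b/2)=0.574021, √(2b)=1.148042; F=0.574021×(-40.586)=-23.297212, v=1.778000/1.148042=1.548724

0: F=10.257180 v=-20.348562
1: F=-21.547023 v=10.253111
2: F=-9.580983 v=36.285264
3: F=1.951671 v=-44.674331
4: F=-23.297212 v=1.548724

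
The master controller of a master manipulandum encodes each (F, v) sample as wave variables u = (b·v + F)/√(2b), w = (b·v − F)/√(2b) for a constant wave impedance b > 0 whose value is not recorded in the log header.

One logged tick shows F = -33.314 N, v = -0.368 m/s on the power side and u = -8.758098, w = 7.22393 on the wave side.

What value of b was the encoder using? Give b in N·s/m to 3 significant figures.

u + w = -1.534168;  u + w = √(2b)·v, so √(2b) = -1.534168/(-0.368) = 4.168935.
b = (√(2b))²/2 = 17.380017/2 = 8.690009.
(Check via u − w = 2F/√(2b): u − w = -15.982028, 2F/√(2b) = -15.982020.)

b = 8.69 N·s/m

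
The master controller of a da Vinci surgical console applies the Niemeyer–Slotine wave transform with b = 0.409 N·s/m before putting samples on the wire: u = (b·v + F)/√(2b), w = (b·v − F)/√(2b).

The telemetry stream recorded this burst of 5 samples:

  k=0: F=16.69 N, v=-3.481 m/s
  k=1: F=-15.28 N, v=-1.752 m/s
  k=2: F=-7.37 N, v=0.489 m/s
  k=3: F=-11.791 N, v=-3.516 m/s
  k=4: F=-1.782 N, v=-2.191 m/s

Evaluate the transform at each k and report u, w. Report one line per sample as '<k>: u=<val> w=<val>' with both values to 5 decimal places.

0: u=16.87937 w=-20.02771
1: u=-17.68684 w=16.10227
2: u=-7.92761 w=8.36988
3: u=-14.62688 w=11.44690
4: u=-2.96110 w=0.97949

k=0: b·v=0.409×(-3.481)=-1.42373; √(2b)=0.90443; u=(-1.42373+16.69)/0.90443=16.87937, w=(-1.42373−16.69)/0.90443=-20.02771
k=1: b·v=0.409×(-1.752)=-0.71657; √(2b)=0.90443; u=(-0.71657+(-15.28))/0.90443=-17.68684, w=(-0.71657−(-15.28))/0.90443=16.10227
k=2: b·v=0.409×0.489=0.20000; √(2b)=0.90443; u=(0.20000+(-7.37))/0.90443=-7.92761, w=(0.20000−(-7.37))/0.90443=8.36988
k=3: b·v=0.409×(-3.516)=-1.43804; √(2b)=0.90443; u=(-1.43804+(-11.791))/0.90443=-14.62688, w=(-1.43804−(-11.791))/0.90443=11.44690
k=4: b·v=0.409×(-2.191)=-0.89612; √(2b)=0.90443; u=(-0.89612+(-1.782))/0.90443=-2.96110, w=(-0.89612−(-1.782))/0.90443=0.97949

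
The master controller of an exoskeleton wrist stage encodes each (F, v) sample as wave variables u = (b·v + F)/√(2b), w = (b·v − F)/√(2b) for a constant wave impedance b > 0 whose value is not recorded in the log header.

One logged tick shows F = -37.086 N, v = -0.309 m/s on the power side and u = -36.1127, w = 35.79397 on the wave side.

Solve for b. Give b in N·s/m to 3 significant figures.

b = 0.532 N·s/m

u + w = -0.3187;  u + w = √(2b)·v, so √(2b) = -0.3187/(-0.309) = 1.0315.
b = (√(2b))²/2 = 1.0640/2 = 0.5320.
(Check via u − w = 2F/√(2b): u − w = -71.9067, 2F/√(2b) = -71.9077.)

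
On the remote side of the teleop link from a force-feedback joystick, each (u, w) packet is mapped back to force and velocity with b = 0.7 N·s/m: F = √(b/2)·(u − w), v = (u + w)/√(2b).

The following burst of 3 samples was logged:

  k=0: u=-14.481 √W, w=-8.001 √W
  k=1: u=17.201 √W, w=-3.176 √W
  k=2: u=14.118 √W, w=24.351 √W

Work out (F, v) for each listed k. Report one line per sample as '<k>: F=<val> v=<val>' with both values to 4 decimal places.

0: F=-3.8336 v=-19.0008
1: F=12.0552 v=11.8533
2: F=-6.0539 v=32.5122

k=0: u−w=-6.4800, u+w=-22.4820; √(b/2)=0.5916, √(2b)=1.1832; F=0.5916×(-6.48)=-3.8336, v=-22.4820/1.1832=-19.0008
k=1: u−w=20.3770, u+w=14.0250; √(b/2)=0.5916, √(2b)=1.1832; F=0.5916×20.377=12.0552, v=14.0250/1.1832=11.8533
k=2: u−w=-10.2330, u+w=38.4690; √(b/2)=0.5916, √(2b)=1.1832; F=0.5916×(-10.233)=-6.0539, v=38.4690/1.1832=32.5122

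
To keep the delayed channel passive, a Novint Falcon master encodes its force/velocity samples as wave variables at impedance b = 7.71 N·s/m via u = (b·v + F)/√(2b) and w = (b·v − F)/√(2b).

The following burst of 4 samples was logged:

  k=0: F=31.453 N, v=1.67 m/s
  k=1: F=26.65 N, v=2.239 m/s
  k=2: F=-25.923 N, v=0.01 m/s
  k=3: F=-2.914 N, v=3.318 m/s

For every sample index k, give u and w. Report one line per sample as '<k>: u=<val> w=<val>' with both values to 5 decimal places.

0: u=11.28867 w=-4.73086
1: u=11.18273 w=-2.39056
2: u=-6.58187 w=6.62114
3: u=5.77254 w=7.25669

k=0: b·v=7.71×1.67=12.87570; √(2b)=3.92683; u=(12.87570+31.453)/3.92683=11.28867, w=(12.87570−31.453)/3.92683=-4.73086
k=1: b·v=7.71×2.239=17.26269; √(2b)=3.92683; u=(17.26269+26.65)/3.92683=11.18273, w=(17.26269−26.65)/3.92683=-2.39056
k=2: b·v=7.71×0.01=0.07710; √(2b)=3.92683; u=(0.07710+(-25.923))/3.92683=-6.58187, w=(0.07710−(-25.923))/3.92683=6.62114
k=3: b·v=7.71×3.318=25.58178; √(2b)=3.92683; u=(25.58178+(-2.914))/3.92683=5.77254, w=(25.58178−(-2.914))/3.92683=7.25669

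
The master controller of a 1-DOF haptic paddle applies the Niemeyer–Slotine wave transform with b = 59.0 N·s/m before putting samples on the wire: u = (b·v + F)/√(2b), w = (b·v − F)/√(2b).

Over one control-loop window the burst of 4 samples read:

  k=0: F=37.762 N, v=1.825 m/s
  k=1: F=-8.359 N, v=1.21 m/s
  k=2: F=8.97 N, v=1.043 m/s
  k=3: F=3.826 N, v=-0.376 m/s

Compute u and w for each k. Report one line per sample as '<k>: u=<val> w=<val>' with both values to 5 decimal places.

k=0: b·v=59.0×1.825=107.67500; √(2b)=10.86278; u=(107.67500+37.762)/10.86278=13.38856, w=(107.67500−37.762)/10.86278=6.43601
k=1: b·v=59.0×1.21=71.39000; √(2b)=10.86278; u=(71.39000+(-8.359))/10.86278=5.80247, w=(71.39000−(-8.359))/10.86278=7.34149
k=2: b·v=59.0×1.043=61.53700; √(2b)=10.86278; u=(61.53700+8.97)/10.86278=6.49070, w=(61.53700−8.97)/10.86278=4.83918
k=3: b·v=59.0×(-0.376)=-22.18400; √(2b)=10.86278; u=(-22.18400+3.826)/10.86278=-1.68999, w=(-22.18400−3.826)/10.86278=-2.39441

0: u=13.38856 w=6.43601
1: u=5.80247 w=7.34149
2: u=6.49070 w=4.83918
3: u=-1.68999 w=-2.39441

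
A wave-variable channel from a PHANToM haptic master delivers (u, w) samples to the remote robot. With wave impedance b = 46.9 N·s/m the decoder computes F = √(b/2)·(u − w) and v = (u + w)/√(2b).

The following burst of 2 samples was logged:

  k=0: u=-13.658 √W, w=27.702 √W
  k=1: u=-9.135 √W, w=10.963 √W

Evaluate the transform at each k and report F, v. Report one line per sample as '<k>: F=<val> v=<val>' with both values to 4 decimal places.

0: F=-200.2866 v=1.4501
1: F=-97.3250 v=0.1887

k=0: u−w=-41.3600, u+w=14.0440; √(b/2)=4.8425, √(2b)=9.6850; F=4.8425×(-41.36)=-200.2866, v=14.0440/9.6850=1.4501
k=1: u−w=-20.0980, u+w=1.8280; √(b/2)=4.8425, √(2b)=9.6850; F=4.8425×(-20.098)=-97.3250, v=1.8280/9.6850=0.1887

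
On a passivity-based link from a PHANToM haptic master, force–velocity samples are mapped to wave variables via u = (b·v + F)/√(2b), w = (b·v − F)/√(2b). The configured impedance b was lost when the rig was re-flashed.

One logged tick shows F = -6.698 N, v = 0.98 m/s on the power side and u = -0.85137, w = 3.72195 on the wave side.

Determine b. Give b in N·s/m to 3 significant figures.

u + w = 2.8706;  u + w = √(2b)·v, so √(2b) = 2.8706/0.98 = 2.9292.
b = (√(2b))²/2 = 8.5800/2 = 4.2900.
(Check via u − w = 2F/√(2b): u − w = -4.5733, 2F/√(2b) = -4.5733.)

b = 4.29 N·s/m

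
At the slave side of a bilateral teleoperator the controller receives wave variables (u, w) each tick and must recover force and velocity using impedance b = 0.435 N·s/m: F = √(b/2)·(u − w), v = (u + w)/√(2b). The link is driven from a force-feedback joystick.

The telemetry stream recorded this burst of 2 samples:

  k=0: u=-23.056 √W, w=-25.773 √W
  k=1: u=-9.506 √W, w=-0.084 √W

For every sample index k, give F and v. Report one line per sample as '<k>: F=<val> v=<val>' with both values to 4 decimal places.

k=0: u−w=2.7170, u+w=-48.8290; √(b/2)=0.4664, √(2b)=0.9327; F=0.4664×2.717=1.2671, v=-48.8290/0.9327=-52.3502
k=1: u−w=-9.4220, u+w=-9.5900; √(b/2)=0.4664, √(2b)=0.9327; F=0.4664×(-9.422)=-4.3941, v=-9.5900/0.9327=-10.2816

0: F=1.2671 v=-52.3502
1: F=-4.3941 v=-10.2816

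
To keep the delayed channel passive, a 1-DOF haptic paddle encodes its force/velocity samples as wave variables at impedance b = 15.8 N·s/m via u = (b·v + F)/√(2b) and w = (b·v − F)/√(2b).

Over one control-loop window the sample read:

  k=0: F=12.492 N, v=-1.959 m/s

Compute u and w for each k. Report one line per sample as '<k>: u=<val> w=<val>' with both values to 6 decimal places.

0: u=-3.283922 w=-7.728376

k=0: b·v=15.8×(-1.959)=-30.952200; √(2b)=5.621388; u=(-30.952200+12.492)/5.621388=-3.283922, w=(-30.952200−12.492)/5.621388=-7.728376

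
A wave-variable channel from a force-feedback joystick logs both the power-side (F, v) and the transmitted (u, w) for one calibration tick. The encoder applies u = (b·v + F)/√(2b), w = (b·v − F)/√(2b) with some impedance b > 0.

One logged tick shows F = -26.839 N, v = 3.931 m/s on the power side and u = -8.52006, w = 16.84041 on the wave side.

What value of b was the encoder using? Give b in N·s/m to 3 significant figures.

u + w = 8.3203;  u + w = √(2b)·v, so √(2b) = 8.3203/3.931 = 2.1166.
b = (√(2b))²/2 = 4.4800/2 = 2.2400.
(Check via u − w = 2F/√(2b): u − w = -25.3605, 2F/√(2b) = -25.3605.)

b = 2.24 N·s/m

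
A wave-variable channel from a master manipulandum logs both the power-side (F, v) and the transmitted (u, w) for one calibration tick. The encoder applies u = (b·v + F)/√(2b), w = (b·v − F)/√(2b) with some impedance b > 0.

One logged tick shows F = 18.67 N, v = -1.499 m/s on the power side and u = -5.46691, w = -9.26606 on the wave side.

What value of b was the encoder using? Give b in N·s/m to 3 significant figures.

u + w = -14.73297;  u + w = √(2b)·v, so √(2b) = -14.73297/(-1.499) = 9.82853.
b = (√(2b))²/2 = 96.60005/2 = 48.30002.
(Check via u − w = 2F/√(2b): u − w = 3.79915, 2F/√(2b) = 3.79914.)

b = 48.3 N·s/m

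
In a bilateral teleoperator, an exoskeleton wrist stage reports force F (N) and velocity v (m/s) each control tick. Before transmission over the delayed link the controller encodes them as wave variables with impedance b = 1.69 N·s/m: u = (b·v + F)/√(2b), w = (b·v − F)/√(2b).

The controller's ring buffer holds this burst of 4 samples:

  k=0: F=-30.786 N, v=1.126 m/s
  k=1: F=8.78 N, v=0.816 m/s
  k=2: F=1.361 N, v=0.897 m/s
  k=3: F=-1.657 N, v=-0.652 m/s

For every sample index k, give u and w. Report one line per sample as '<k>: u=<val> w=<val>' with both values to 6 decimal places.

k=0: b·v=1.69×1.126=1.902940; √(2b)=1.838478; u=(1.902940+(-30.786))/1.838478=-15.710314, w=(1.902940−(-30.786))/1.838478=17.780439
k=1: b·v=1.69×0.816=1.379040; √(2b)=1.838478; u=(1.379040+8.78)/1.838478=5.525789, w=(1.379040−8.78)/1.838478=-4.025592
k=2: b·v=1.69×0.897=1.515930; √(2b)=1.838478; u=(1.515930+1.361)/1.838478=1.564844, w=(1.515930−1.361)/1.838478=0.084271
k=3: b·v=1.69×(-0.652)=-1.101880; √(2b)=1.838478; u=(-1.101880+(-1.657))/1.838478=-1.500633, w=(-1.101880−(-1.657))/1.838478=0.301945

0: u=-15.710314 w=17.780439
1: u=5.525789 w=-4.025592
2: u=1.564844 w=0.084271
3: u=-1.500633 w=0.301945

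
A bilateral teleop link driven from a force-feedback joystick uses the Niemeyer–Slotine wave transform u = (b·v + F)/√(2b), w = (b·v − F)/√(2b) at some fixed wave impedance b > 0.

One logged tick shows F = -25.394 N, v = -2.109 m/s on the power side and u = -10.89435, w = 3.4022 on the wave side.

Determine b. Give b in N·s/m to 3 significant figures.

u + w = -7.49215;  u + w = √(2b)·v, so √(2b) = -7.49215/(-2.109) = 3.55247.
b = (√(2b))²/2 = 12.62001/2 = 6.31001.
(Check via u − w = 2F/√(2b): u − w = -14.29655, 2F/√(2b) = -14.29655.)

b = 6.31 N·s/m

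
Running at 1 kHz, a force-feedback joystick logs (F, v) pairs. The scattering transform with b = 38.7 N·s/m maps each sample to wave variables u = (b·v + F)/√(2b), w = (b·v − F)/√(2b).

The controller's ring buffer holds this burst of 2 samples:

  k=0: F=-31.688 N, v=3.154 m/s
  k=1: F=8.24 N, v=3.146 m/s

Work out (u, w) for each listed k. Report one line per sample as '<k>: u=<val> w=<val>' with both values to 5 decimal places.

0: u=10.27218 w=17.47585
1: u=14.77543 w=12.90222

k=0: b·v=38.7×3.154=122.05980; √(2b)=8.79773; u=(122.05980+(-31.688))/8.79773=10.27218, w=(122.05980−(-31.688))/8.79773=17.47585
k=1: b·v=38.7×3.146=121.75020; √(2b)=8.79773; u=(121.75020+8.24)/8.79773=14.77543, w=(121.75020−8.24)/8.79773=12.90222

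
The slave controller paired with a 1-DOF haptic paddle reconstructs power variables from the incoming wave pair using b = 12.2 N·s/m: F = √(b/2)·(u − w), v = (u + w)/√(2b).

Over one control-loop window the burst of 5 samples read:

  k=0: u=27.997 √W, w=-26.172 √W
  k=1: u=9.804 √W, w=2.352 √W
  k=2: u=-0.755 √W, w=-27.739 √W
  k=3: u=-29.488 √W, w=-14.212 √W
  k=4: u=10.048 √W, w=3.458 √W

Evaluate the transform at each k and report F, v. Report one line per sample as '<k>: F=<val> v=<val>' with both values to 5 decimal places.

0: F=133.78756 v=0.36946
1: F=18.40508 v=2.46091
2: F=66.64556 v=-5.76844
3: F=-37.72894 v=-8.84681
4: F=16.27610 v=2.73421

k=0: u−w=54.16900, u+w=1.82500; √(b/2)=2.46982, √(2b)=4.93964; F=2.46982×54.169=133.78756, v=1.82500/4.93964=0.36946
k=1: u−w=7.45200, u+w=12.15600; √(b/2)=2.46982, √(2b)=4.93964; F=2.46982×7.452=18.40508, v=12.15600/4.93964=2.46091
k=2: u−w=26.98400, u+w=-28.49400; √(b/2)=2.46982, √(2b)=4.93964; F=2.46982×26.984=66.64556, v=-28.49400/4.93964=-5.76844
k=3: u−w=-15.27600, u+w=-43.70000; √(b/2)=2.46982, √(2b)=4.93964; F=2.46982×(-15.276)=-37.72894, v=-43.70000/4.93964=-8.84681
k=4: u−w=6.59000, u+w=13.50600; √(b/2)=2.46982, √(2b)=4.93964; F=2.46982×6.59=16.27610, v=13.50600/4.93964=2.73421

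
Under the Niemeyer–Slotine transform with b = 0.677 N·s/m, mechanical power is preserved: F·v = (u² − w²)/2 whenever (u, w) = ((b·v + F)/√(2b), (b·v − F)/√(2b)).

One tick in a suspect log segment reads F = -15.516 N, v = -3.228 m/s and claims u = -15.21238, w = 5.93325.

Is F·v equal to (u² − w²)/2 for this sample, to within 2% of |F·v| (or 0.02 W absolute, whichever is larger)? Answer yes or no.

F·v = (-15.516)×(-3.228) = 50.08565 W.
(u² − w²)/2 = (231.41651 − 35.20346)/2 = 98.10652 W.
|Δ| = 48.02088;  2% of max(1, |F·v|) = 1.00171.

no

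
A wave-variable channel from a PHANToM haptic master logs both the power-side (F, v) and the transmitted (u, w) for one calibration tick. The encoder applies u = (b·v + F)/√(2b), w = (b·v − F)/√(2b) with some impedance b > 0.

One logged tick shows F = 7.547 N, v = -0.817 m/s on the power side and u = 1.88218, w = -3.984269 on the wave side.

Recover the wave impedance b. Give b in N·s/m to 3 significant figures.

u + w = -2.102089;  u + w = √(2b)·v, so √(2b) = -2.102089/(-0.817) = 2.572936.
b = (√(2b))²/2 = 6.620001/2 = 3.310001.
(Check via u − w = 2F/√(2b): u − w = 5.866449, 2F/√(2b) = 5.866449.)

b = 3.31 N·s/m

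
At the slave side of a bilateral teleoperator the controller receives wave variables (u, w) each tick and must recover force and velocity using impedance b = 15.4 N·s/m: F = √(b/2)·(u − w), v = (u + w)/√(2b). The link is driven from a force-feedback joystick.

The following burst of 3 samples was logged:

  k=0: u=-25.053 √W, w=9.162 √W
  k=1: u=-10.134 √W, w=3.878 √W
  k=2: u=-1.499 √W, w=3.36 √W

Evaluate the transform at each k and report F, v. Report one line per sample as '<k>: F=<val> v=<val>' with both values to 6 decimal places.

0: F=-94.942772 v=-2.863359
1: F=-38.881722 v=-1.127253
2: F=-13.483178 v=0.335329

k=0: u−w=-34.215000, u+w=-15.891000; √(b/2)=2.774887, √(2b)=5.549775; F=2.774887×(-34.215)=-94.942772, v=-15.891000/5.549775=-2.863359
k=1: u−w=-14.012000, u+w=-6.256000; √(b/2)=2.774887, √(2b)=5.549775; F=2.774887×(-14.012)=-38.881722, v=-6.256000/5.549775=-1.127253
k=2: u−w=-4.859000, u+w=1.861000; √(b/2)=2.774887, √(2b)=5.549775; F=2.774887×(-4.859)=-13.483178, v=1.861000/5.549775=0.335329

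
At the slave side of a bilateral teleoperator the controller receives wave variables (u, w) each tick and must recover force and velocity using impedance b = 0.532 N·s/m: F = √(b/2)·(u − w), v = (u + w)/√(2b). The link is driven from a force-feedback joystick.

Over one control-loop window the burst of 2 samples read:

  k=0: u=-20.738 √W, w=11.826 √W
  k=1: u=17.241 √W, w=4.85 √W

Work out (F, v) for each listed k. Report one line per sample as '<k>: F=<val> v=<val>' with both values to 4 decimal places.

0: F=-16.7949 v=-8.6398
1: F=6.3907 v=21.4163

k=0: u−w=-32.5640, u+w=-8.9120; √(b/2)=0.5158, √(2b)=1.0315; F=0.5158×(-32.564)=-16.7949, v=-8.9120/1.0315=-8.6398
k=1: u−w=12.3910, u+w=22.0910; √(b/2)=0.5158, √(2b)=1.0315; F=0.5158×12.391=6.3907, v=22.0910/1.0315=21.4163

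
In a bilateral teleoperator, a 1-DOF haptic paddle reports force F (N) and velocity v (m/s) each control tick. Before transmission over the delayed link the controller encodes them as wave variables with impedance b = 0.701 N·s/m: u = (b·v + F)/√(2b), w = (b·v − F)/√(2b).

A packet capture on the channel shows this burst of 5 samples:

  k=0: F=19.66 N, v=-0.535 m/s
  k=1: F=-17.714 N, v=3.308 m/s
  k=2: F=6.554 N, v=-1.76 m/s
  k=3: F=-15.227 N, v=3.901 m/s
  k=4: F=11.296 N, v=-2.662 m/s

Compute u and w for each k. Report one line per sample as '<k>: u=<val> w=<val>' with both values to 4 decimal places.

0: u=16.2871 w=-16.9206
1: u=-13.0019 w=16.9188
2: u=4.4932 w=-6.5772
3: u=-10.5505 w=15.1695
4: u=7.9641 w=-11.1160

k=0: b·v=0.701×(-0.535)=-0.3750; √(2b)=1.1841; u=(-0.3750+19.66)/1.1841=16.2871, w=(-0.3750−19.66)/1.1841=-16.9206
k=1: b·v=0.701×3.308=2.3189; √(2b)=1.1841; u=(2.3189+(-17.714))/1.1841=-13.0019, w=(2.3189−(-17.714))/1.1841=16.9188
k=2: b·v=0.701×(-1.76)=-1.2338; √(2b)=1.1841; u=(-1.2338+6.554)/1.1841=4.4932, w=(-1.2338−6.554)/1.1841=-6.5772
k=3: b·v=0.701×3.901=2.7346; √(2b)=1.1841; u=(2.7346+(-15.227))/1.1841=-10.5505, w=(2.7346−(-15.227))/1.1841=15.1695
k=4: b·v=0.701×(-2.662)=-1.8661; √(2b)=1.1841; u=(-1.8661+11.296)/1.1841=7.9641, w=(-1.8661−11.296)/1.1841=-11.1160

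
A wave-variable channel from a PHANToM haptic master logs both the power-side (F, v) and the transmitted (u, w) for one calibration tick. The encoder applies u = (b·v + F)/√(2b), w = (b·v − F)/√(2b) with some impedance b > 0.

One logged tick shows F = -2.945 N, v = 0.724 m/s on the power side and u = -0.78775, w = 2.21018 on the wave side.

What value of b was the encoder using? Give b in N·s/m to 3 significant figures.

u + w = 1.42243;  u + w = √(2b)·v, so √(2b) = 1.42243/0.724 = 1.96468.
b = (√(2b))²/2 = 3.85998/2 = 1.92999.
(Check via u − w = 2F/√(2b): u − w = -2.99793, 2F/√(2b) = -2.99794.)

b = 1.93 N·s/m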